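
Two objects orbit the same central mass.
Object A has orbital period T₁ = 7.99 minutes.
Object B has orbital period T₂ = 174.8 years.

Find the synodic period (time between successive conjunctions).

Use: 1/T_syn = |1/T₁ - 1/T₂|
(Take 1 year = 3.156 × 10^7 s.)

Convert to SI: T₁ = 7.99 minutes = 479.4 s; T₂ = 174.8 years = 5.51669e+09 s.
T_syn = |T₁ · T₂ / (T₁ − T₂)|.
T_syn = |479.4 · 5.51669e+09 / (479.4 − 5.51669e+09)| s ≈ 479.4 s = 7.99 minutes.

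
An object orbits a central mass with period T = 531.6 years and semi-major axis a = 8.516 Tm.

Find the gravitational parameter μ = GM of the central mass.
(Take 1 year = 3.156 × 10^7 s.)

Convert to SI: T = 531.6 years = 1.67773e+10 s; a = 8.516 Tm = 8.516e+12 m.
GM = 4π² · a³ / T².
GM = 4π² · (8.516e+12)³ / (1.67773e+10)² m³/s² ≈ 8.662e+19 m³/s² = 8.662 × 10^19 m³/s².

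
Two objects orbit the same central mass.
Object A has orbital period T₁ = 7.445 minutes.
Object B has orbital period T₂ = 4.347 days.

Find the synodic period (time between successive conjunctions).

Convert to SI: T₁ = 7.445 minutes = 446.7 s; T₂ = 4.347 days = 375581 s.
T_syn = |T₁ · T₂ / (T₁ − T₂)|.
T_syn = |446.7 · 375581 / (446.7 − 375581)| s ≈ 447.2 s = 7.454 minutes.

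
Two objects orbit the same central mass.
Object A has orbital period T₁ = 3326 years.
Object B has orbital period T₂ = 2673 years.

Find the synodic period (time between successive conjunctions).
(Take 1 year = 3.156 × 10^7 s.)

Convert to SI: T₁ = 3326 years = 1.04969e+11 s; T₂ = 2673 years = 8.43599e+10 s.
T_syn = |T₁ · T₂ / (T₁ − T₂)|.
T_syn = |1.04969e+11 · 8.43599e+10 / (1.04969e+11 − 8.43599e+10)| s ≈ 4.297e+11 s = 1.361e+04 years.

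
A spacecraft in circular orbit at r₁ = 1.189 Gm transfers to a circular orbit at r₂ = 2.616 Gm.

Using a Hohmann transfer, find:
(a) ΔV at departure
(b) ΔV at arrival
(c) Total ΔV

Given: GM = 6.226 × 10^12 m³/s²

Convert to SI: r₁ = 1.189 Gm = 1.189e+09 m; r₂ = 2.616 Gm = 2.616e+09 m.
Transfer semi-major axis: a_t = (r₁ + r₂)/2 = (1.189e+09 + 2.616e+09)/2 = 1.9025e+09 m.
Circular speeds: v₁ = √(GM/r₁) = 72.3625 m/s, v₂ = √(GM/r₂) = 48.7849 m/s.
Transfer speeds (vis-viva v² = GM(2/r − 1/a_t)): v₁ᵗ = 84.8536 m/s, v₂ᵗ = 38.5669 m/s.
(a) ΔV₁ = |v₁ᵗ − v₁| ≈ 12.49 m/s = 12.49 m/s.
(b) ΔV₂ = |v₂ − v₂ᵗ| ≈ 10.22 m/s = 10.22 m/s.
(c) ΔV_total = ΔV₁ + ΔV₂ ≈ 22.71 m/s = 22.71 m/s.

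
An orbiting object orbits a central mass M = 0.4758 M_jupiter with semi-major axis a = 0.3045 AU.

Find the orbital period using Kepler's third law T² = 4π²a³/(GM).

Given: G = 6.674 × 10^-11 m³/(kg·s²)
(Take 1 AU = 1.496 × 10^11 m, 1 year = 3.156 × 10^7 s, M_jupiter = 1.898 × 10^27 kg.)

Convert to SI: a = 0.3045 AU = 4.55532e+10 m; M = 0.4758 M_jupiter = 9.03068e+26 kg.
GM = G · M = 6.674e-11 · 9.03068e+26 = 6.02708e+16 m³/s².
Kepler's third law: T = 2π √(a³ / GM).
Substituting a = 4.55532e+10 m and GM = 6.02708e+16 m³/s²:
T = 2π √((4.55532e+10)³ / 6.02708e+16) s
T ≈ 2.488e+08 s = 7.884 years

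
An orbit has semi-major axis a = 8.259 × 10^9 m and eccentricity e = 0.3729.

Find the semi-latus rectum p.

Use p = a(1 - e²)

p = a (1 − e²).
p = 8.259e+09 · (1 − (0.3729)²) = 8.259e+09 · 0.860946 ≈ 7.111e+09 m = 7.111 × 10^9 m.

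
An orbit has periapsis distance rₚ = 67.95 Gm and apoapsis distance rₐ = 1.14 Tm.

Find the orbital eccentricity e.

Convert to SI: rₚ = 67.95 Gm = 6.795e+10 m; rₐ = 1.14 Tm = 1.14e+12 m.
e = (rₐ − rₚ) / (rₐ + rₚ).
e = (1.14e+12 − 6.795e+10) / (1.14e+12 + 6.795e+10) = 1.07205e+12 / 1.20795e+12 ≈ 0.8875.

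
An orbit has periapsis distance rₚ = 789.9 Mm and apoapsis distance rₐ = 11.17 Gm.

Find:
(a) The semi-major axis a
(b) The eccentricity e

Convert to SI: rₚ = 789.9 Mm = 7.899e+08 m; rₐ = 11.17 Gm = 1.117e+10 m.
(a) a = (rₚ + rₐ) / 2 = (7.899e+08 + 1.117e+10) / 2 ≈ 5.98e+09 m = 5.98 Gm.
(b) e = (rₐ − rₚ) / (rₐ + rₚ) = (1.117e+10 − 7.899e+08) / (1.117e+10 + 7.899e+08) ≈ 0.8679.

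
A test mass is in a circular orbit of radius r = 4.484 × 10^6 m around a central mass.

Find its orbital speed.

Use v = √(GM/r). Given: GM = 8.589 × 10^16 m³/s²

For a circular orbit, gravity supplies the centripetal force, so v = √(GM / r).
v = √(8.589e+16 / 4.484e+06) m/s ≈ 1.384e+05 m/s = 138.4 km/s.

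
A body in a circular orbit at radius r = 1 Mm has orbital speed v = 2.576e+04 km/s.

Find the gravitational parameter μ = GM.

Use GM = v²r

Convert to SI: r = 1 Mm = 1e+06 m; v = 2.576e+04 km/s = 2.576e+07 m/s.
For a circular orbit v² = GM/r, so GM = v² · r.
GM = (2.576e+07)² · 1e+06 m³/s² ≈ 6.636e+20 m³/s² = 6.636 × 10^20 m³/s².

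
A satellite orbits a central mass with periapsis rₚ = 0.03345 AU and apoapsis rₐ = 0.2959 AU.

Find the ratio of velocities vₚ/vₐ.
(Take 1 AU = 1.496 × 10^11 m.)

Convert to SI: rₚ = 0.03345 AU = 5.00412e+09 m; rₐ = 0.2959 AU = 4.42666e+10 m.
Conservation of angular momentum gives rₚvₚ = rₐvₐ, so vₚ/vₐ = rₐ/rₚ.
vₚ/vₐ = 4.42666e+10 / 5.00412e+09 ≈ 8.846.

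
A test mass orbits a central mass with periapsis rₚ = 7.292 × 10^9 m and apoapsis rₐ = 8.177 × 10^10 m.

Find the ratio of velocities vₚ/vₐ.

Conservation of angular momentum gives rₚvₚ = rₐvₐ, so vₚ/vₐ = rₐ/rₚ.
vₚ/vₐ = 8.177e+10 / 7.292e+09 ≈ 11.21.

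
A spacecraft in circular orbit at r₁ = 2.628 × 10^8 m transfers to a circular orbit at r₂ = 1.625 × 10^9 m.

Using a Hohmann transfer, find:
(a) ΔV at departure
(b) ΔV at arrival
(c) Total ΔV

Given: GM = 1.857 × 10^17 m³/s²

Transfer semi-major axis: a_t = (r₁ + r₂)/2 = (2.628e+08 + 1.625e+09)/2 = 9.439e+08 m.
Circular speeds: v₁ = √(GM/r₁) = 26582.3 m/s, v₂ = √(GM/r₂) = 10690 m/s.
Transfer speeds (vis-viva v² = GM(2/r − 1/a_t)): v₁ᵗ = 34878.4 m/s, v₂ᵗ = 5640.65 m/s.
(a) ΔV₁ = |v₁ᵗ − v₁| ≈ 8296 m/s = 8.296 km/s.
(b) ΔV₂ = |v₂ − v₂ᵗ| ≈ 5049 m/s = 5.049 km/s.
(c) ΔV_total = ΔV₁ + ΔV₂ ≈ 1.335e+04 m/s = 13.35 km/s.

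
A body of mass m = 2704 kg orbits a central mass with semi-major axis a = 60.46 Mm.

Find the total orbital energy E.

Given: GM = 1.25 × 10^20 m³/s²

Convert to SI: a = 60.46 Mm = 6.046e+07 m.
E = −GMm / (2a).
E = −1.25e+20 · 2704 / (2 · 6.046e+07) J ≈ -2.795e+15 J = -2.795 PJ.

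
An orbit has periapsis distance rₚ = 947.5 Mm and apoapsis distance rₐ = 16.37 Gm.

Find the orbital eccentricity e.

Convert to SI: rₚ = 947.5 Mm = 9.475e+08 m; rₐ = 16.37 Gm = 1.637e+10 m.
e = (rₐ − rₚ) / (rₐ + rₚ).
e = (1.637e+10 − 9.475e+08) / (1.637e+10 + 9.475e+08) = 1.54225e+10 / 1.73175e+10 ≈ 0.8906.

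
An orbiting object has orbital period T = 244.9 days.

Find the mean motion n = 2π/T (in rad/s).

Convert to SI: T = 244.9 days = 2.11594e+07 s.
n = 2π / T.
n = 2π / 2.11594e+07 s ≈ 2.969e-07 rad/s.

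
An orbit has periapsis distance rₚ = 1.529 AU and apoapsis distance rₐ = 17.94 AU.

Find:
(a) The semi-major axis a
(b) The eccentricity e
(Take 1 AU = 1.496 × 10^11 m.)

Convert to SI: rₚ = 1.529 AU = 2.28738e+11 m; rₐ = 17.94 AU = 2.68382e+12 m.
(a) a = (rₚ + rₐ) / 2 = (2.28738e+11 + 2.68382e+12) / 2 ≈ 1.456e+12 m = 9.735 AU.
(b) e = (rₐ − rₚ) / (rₐ + rₚ) = (2.68382e+12 − 2.28738e+11) / (2.68382e+12 + 2.28738e+11) ≈ 0.8429.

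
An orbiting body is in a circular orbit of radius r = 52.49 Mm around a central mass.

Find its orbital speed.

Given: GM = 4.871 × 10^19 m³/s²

Convert to SI: r = 52.49 Mm = 5.249e+07 m.
For a circular orbit, gravity supplies the centripetal force, so v = √(GM / r).
v = √(4.871e+19 / 5.249e+07) m/s ≈ 9.633e+05 m/s = 963.3 km/s.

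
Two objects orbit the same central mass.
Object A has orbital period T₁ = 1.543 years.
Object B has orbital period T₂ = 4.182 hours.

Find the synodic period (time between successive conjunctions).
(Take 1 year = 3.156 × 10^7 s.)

Convert to SI: T₁ = 1.543 years = 4.86971e+07 s; T₂ = 4.182 hours = 15055.2 s.
T_syn = |T₁ · T₂ / (T₁ − T₂)|.
T_syn = |4.86971e+07 · 15055.2 / (4.86971e+07 − 15055.2)| s ≈ 1.506e+04 s = 4.183 hours.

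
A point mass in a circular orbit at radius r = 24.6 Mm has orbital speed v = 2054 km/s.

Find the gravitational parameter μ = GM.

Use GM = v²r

Convert to SI: r = 24.6 Mm = 2.46e+07 m; v = 2054 km/s = 2.054e+06 m/s.
For a circular orbit v² = GM/r, so GM = v² · r.
GM = (2.054e+06)² · 2.46e+07 m³/s² ≈ 1.038e+20 m³/s² = 1.038 × 10^20 m³/s².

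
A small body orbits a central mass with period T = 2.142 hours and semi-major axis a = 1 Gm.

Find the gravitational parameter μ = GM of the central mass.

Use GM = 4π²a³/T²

Convert to SI: T = 2.142 hours = 7711.2 s; a = 1 Gm = 1e+09 m.
GM = 4π² · a³ / T².
GM = 4π² · (1e+09)³ / (7711.2)² m³/s² ≈ 6.639e+20 m³/s² = 6.639 × 10^20 m³/s².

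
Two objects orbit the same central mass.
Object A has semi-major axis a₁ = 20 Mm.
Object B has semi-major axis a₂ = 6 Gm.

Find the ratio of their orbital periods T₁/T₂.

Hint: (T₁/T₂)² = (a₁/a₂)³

Convert to SI: a₁ = 20 Mm = 2e+07 m; a₂ = 6 Gm = 6e+09 m.
From Kepler's third law, (T₁/T₂)² = (a₁/a₂)³, so T₁/T₂ = (a₁/a₂)^(3/2).
a₁/a₂ = 2e+07 / 6e+09 = 0.00333333.
T₁/T₂ = (0.00333333)^(3/2) ≈ 0.0001925.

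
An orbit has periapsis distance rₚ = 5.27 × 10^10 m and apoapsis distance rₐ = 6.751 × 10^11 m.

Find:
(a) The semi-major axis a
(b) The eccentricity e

(a) a = (rₚ + rₐ) / 2 = (5.27e+10 + 6.751e+11) / 2 ≈ 3.639e+11 m = 3.639 × 10^11 m.
(b) e = (rₐ − rₚ) / (rₐ + rₚ) = (6.751e+11 − 5.27e+10) / (6.751e+11 + 5.27e+10) ≈ 0.8552.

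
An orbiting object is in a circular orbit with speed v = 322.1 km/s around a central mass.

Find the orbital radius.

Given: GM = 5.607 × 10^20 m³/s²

Convert to SI: v = 322.1 km/s = 322100 m/s.
For a circular orbit, v² = GM / r, so r = GM / v².
r = 5.607e+20 / (322100)² m ≈ 5.404e+09 m = 5.404 Gm.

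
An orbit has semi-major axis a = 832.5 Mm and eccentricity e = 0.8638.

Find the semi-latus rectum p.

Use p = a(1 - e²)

Convert to SI: a = 832.5 Mm = 8.325e+08 m.
p = a (1 − e²).
p = 8.325e+08 · (1 − (0.8638)²) = 8.325e+08 · 0.25385 ≈ 2.113e+08 m = 211.3 Mm.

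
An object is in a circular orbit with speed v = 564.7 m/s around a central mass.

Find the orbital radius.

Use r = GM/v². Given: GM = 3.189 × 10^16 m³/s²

For a circular orbit, v² = GM / r, so r = GM / v².
r = 3.189e+16 / (564.7)² m ≈ 1e+11 m = 100 Gm.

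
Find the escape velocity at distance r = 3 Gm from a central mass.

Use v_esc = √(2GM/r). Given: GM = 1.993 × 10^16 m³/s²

Convert to SI: r = 3 Gm = 3e+09 m.
Escape velocity comes from setting total energy to zero: ½v² − GM/r = 0 ⇒ v_esc = √(2GM / r).
v_esc = √(2 · 1.993e+16 / 3e+09) m/s ≈ 3645 m/s = 3.645 km/s.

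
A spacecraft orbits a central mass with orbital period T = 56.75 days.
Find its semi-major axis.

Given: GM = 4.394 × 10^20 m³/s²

Convert to SI: T = 56.75 days = 4.9032e+06 s.
Invert Kepler's third law: a = (GM · T² / (4π²))^(1/3).
Substituting T = 4.9032e+06 s and GM = 4.394e+20 m³/s²:
a = (4.394e+20 · (4.9032e+06)² / (4π²))^(1/3) m
a ≈ 6.444e+10 m = 64.44 Gm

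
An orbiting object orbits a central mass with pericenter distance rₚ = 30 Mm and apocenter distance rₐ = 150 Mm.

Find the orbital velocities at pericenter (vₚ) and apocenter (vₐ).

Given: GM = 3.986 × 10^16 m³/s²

Convert to SI: rₚ = 30 Mm = 3e+07 m; rₐ = 150 Mm = 1.5e+08 m.
Use the vis-viva equation v² = GM(2/r − 1/a) with a = (rₚ + rₐ)/2 = (3e+07 + 1.5e+08)/2 = 9e+07 m.
vₚ = √(GM · (2/rₚ − 1/a)) = √(3.986e+16 · (2/3e+07 − 1/9e+07)) m/s ≈ 4.706e+04 m/s = 47.06 km/s.
vₐ = √(GM · (2/rₐ − 1/a)) = √(3.986e+16 · (2/1.5e+08 − 1/9e+07)) m/s ≈ 9412 m/s = 9.412 km/s.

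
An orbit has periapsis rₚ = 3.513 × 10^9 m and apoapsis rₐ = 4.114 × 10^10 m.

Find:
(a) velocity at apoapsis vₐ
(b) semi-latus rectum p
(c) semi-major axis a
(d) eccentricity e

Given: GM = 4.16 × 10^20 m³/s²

(a) With a = (rₚ + rₐ)/2 = 2.23265e+10 m, vₐ = √(GM (2/rₐ − 1/a)) = √(4.16e+20 · (2/4.114e+10 − 1/2.23265e+10)) m/s ≈ 3.989e+04 m/s
(b) From a = (rₚ + rₐ)/2 = 2.23265e+10 m and e = (rₐ − rₚ)/(rₐ + rₚ) = 0.842653, p = a(1 − e²) = 2.23265e+10 · (1 − (0.842653)²) ≈ 6.473e+09 m
(c) a = (rₚ + rₐ)/2 = (3.513e+09 + 4.114e+10)/2 ≈ 2.233e+10 m
(d) e = (rₐ − rₚ)/(rₐ + rₚ) = (4.114e+10 − 3.513e+09)/(4.114e+10 + 3.513e+09) ≈ 0.8427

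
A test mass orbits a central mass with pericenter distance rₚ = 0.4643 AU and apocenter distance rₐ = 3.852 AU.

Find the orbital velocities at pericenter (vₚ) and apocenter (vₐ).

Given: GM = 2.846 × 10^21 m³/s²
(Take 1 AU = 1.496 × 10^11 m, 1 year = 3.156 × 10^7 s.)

Convert to SI: rₚ = 0.4643 AU = 6.94593e+10 m; rₐ = 3.852 AU = 5.76259e+11 m.
Use the vis-viva equation v² = GM(2/r − 1/a) with a = (rₚ + rₐ)/2 = (6.94593e+10 + 5.76259e+11)/2 = 3.22859e+11 m.
vₚ = √(GM · (2/rₚ − 1/a)) = √(2.846e+21 · (2/6.94593e+10 − 1/3.22859e+11)) m/s ≈ 2.704e+05 m/s = 57.05 AU/year.
vₐ = √(GM · (2/rₐ − 1/a)) = √(2.846e+21 · (2/5.76259e+11 − 1/3.22859e+11)) m/s ≈ 3.26e+04 m/s = 6.877 AU/year.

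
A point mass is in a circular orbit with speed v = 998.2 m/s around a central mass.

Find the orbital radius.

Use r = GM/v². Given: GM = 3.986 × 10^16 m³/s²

For a circular orbit, v² = GM / r, so r = GM / v².
r = 3.986e+16 / (998.2)² m ≈ 4e+10 m = 40 Gm.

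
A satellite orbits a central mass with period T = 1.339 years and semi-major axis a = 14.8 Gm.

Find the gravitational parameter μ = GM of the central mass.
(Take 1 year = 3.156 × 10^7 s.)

Convert to SI: T = 1.339 years = 4.22588e+07 s; a = 14.8 Gm = 1.48e+10 m.
GM = 4π² · a³ / T².
GM = 4π² · (1.48e+10)³ / (4.22588e+07)² m³/s² ≈ 7.167e+16 m³/s² = 7.167 × 10^16 m³/s².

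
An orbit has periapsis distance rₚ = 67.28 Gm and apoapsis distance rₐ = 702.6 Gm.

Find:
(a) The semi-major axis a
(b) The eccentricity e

Convert to SI: rₚ = 67.28 Gm = 6.728e+10 m; rₐ = 702.6 Gm = 7.026e+11 m.
(a) a = (rₚ + rₐ) / 2 = (6.728e+10 + 7.026e+11) / 2 ≈ 3.849e+11 m = 384.9 Gm.
(b) e = (rₐ − rₚ) / (rₐ + rₚ) = (7.026e+11 − 6.728e+10) / (7.026e+11 + 6.728e+10) ≈ 0.8252.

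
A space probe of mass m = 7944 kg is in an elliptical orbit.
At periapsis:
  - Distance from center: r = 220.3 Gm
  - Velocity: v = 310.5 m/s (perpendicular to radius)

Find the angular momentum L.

Convert to SI: r = 220.3 Gm = 2.203e+11 m.
Since v is perpendicular to r, L = m · v · r.
L = 7944 · 310.5 · 2.203e+11 kg·m²/s ≈ 5.434e+17 kg·m²/s.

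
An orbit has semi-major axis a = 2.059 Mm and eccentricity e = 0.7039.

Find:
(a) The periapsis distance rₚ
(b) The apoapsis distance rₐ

Convert to SI: a = 2.059 Mm = 2.059e+06 m.
(a) rₚ = a(1 − e) = 2.059e+06 · (1 − 0.7039) = 2.059e+06 · 0.2961 ≈ 6.097e+05 m = 609.7 km.
(b) rₐ = a(1 + e) = 2.059e+06 · (1 + 0.7039) = 2.059e+06 · 1.7039 ≈ 3.508e+06 m = 3.508 Mm.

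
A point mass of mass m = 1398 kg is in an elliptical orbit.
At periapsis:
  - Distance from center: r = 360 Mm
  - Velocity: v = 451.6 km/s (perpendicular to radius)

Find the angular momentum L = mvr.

Convert to SI: r = 360 Mm = 3.6e+08 m; v = 451.6 km/s = 451600 m/s.
Since v is perpendicular to r, L = m · v · r.
L = 1398 · 451600 · 3.6e+08 kg·m²/s ≈ 2.273e+17 kg·m²/s.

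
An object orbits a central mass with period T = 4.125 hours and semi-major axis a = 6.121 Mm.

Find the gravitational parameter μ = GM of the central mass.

Convert to SI: T = 4.125 hours = 14850 s; a = 6.121 Mm = 6.121e+06 m.
GM = 4π² · a³ / T².
GM = 4π² · (6.121e+06)³ / (14850)² m³/s² ≈ 4.106e+13 m³/s² = 4.106 × 10^13 m³/s².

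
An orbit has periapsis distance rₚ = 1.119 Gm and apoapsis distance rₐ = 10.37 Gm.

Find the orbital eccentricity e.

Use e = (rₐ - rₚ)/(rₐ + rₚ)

Convert to SI: rₚ = 1.119 Gm = 1.119e+09 m; rₐ = 10.37 Gm = 1.037e+10 m.
e = (rₐ − rₚ) / (rₐ + rₚ).
e = (1.037e+10 − 1.119e+09) / (1.037e+10 + 1.119e+09) = 9.251e+09 / 1.1489e+10 ≈ 0.8052.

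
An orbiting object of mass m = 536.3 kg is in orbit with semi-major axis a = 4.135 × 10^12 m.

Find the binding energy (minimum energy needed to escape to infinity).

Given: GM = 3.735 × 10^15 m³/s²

Total orbital energy is E = −GMm/(2a); binding energy is E_bind = −E = GMm/(2a).
E_bind = 3.735e+15 · 536.3 / (2 · 4.135e+12) J ≈ 2.422e+05 J = 242.2 kJ.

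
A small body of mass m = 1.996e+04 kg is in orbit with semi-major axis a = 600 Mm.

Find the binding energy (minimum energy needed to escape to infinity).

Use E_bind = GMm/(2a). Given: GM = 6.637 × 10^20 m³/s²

Convert to SI: a = 600 Mm = 6e+08 m.
Total orbital energy is E = −GMm/(2a); binding energy is E_bind = −E = GMm/(2a).
E_bind = 6.637e+20 · 1.996e+04 / (2 · 6e+08) J ≈ 1.104e+16 J = 11.04 PJ.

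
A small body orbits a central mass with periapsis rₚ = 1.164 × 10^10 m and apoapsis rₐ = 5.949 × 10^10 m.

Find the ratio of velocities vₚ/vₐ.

Conservation of angular momentum gives rₚvₚ = rₐvₐ, so vₚ/vₐ = rₐ/rₚ.
vₚ/vₐ = 5.949e+10 / 1.164e+10 ≈ 5.111.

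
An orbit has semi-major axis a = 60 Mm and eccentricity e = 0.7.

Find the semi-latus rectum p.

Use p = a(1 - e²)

Convert to SI: a = 60 Mm = 6e+07 m.
p = a (1 − e²).
p = 6e+07 · (1 − (0.7)²) = 6e+07 · 0.51 ≈ 3.06e+07 m = 30.6 Mm.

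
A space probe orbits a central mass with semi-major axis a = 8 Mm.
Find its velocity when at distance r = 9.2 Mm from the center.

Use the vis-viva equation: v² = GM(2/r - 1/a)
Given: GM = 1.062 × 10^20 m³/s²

Convert to SI: a = 8 Mm = 8e+06 m; r = 9.2 Mm = 9.2e+06 m.
Vis-viva: v = √(GM · (2/r − 1/a)).
2/r − 1/a = 2/9.2e+06 − 1/8e+06 = 9.23913e-08 m⁻¹.
v = √(1.062e+20 · 9.23913e-08) m/s ≈ 3.132e+06 m/s = 3132 km/s.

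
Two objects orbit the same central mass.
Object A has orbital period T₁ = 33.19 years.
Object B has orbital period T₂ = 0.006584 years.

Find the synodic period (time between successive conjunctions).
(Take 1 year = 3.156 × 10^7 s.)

Convert to SI: T₁ = 33.19 years = 1.04748e+09 s; T₂ = 0.006584 years = 207791 s.
T_syn = |T₁ · T₂ / (T₁ − T₂)|.
T_syn = |1.04748e+09 · 207791 / (1.04748e+09 − 207791)| s ≈ 2.078e+05 s = 0.006585 years.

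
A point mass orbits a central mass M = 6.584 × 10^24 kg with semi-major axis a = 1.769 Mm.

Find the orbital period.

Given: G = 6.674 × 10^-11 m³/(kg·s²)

Convert to SI: a = 1.769 Mm = 1.769e+06 m.
GM = G · M = 6.674e-11 · 6.584e+24 = 4.39416e+14 m³/s².
Kepler's third law: T = 2π √(a³ / GM).
Substituting a = 1.769e+06 m and GM = 4.39416e+14 m³/s²:
T = 2π √((1.769e+06)³ / 4.39416e+14) s
T ≈ 705.2 s = 11.75 minutes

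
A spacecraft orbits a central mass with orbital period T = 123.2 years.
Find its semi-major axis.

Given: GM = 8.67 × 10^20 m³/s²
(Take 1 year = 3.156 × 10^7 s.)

Convert to SI: T = 123.2 years = 3.88819e+09 s.
Invert Kepler's third law: a = (GM · T² / (4π²))^(1/3).
Substituting T = 3.88819e+09 s and GM = 8.67e+20 m³/s²:
a = (8.67e+20 · (3.88819e+09)² / (4π²))^(1/3) m
a ≈ 6.924e+12 m = 6.924 Tm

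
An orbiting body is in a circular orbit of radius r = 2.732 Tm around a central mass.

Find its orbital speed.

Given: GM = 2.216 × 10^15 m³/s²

Convert to SI: r = 2.732 Tm = 2.732e+12 m.
For a circular orbit, gravity supplies the centripetal force, so v = √(GM / r).
v = √(2.216e+15 / 2.732e+12) m/s ≈ 28.48 m/s = 28.48 m/s.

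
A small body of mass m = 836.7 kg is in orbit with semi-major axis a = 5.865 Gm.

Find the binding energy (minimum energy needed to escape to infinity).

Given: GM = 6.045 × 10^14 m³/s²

Convert to SI: a = 5.865 Gm = 5.865e+09 m.
Total orbital energy is E = −GMm/(2a); binding energy is E_bind = −E = GMm/(2a).
E_bind = 6.045e+14 · 836.7 / (2 · 5.865e+09) J ≈ 4.312e+07 J = 43.12 MJ.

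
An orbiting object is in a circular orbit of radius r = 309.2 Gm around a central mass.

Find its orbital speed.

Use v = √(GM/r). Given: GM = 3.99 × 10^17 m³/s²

Convert to SI: r = 309.2 Gm = 3.092e+11 m.
For a circular orbit, gravity supplies the centripetal force, so v = √(GM / r).
v = √(3.99e+17 / 3.092e+11) m/s ≈ 1136 m/s = 1.136 km/s.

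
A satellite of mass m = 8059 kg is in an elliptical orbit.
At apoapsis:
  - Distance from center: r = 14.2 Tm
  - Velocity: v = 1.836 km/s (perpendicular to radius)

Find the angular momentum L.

Convert to SI: r = 14.2 Tm = 1.42e+13 m; v = 1.836 km/s = 1836 m/s.
Since v is perpendicular to r, L = m · v · r.
L = 8059 · 1836 · 1.42e+13 kg·m²/s ≈ 2.101e+20 kg·m²/s.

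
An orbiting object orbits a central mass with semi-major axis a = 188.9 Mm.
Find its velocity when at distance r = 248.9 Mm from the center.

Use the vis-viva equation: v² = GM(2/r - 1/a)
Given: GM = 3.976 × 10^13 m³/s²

Convert to SI: a = 188.9 Mm = 1.889e+08 m; r = 248.9 Mm = 2.489e+08 m.
Vis-viva: v = √(GM · (2/r − 1/a)).
2/r − 1/a = 2/2.489e+08 − 1/1.889e+08 = 2.74155e-09 m⁻¹.
v = √(3.976e+13 · 2.74155e-09) m/s ≈ 330.2 m/s = 330.2 m/s.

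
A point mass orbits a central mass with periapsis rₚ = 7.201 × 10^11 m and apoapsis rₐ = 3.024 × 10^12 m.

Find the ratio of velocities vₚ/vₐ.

Conservation of angular momentum gives rₚvₚ = rₐvₐ, so vₚ/vₐ = rₐ/rₚ.
vₚ/vₐ = 3.024e+12 / 7.201e+11 ≈ 4.199.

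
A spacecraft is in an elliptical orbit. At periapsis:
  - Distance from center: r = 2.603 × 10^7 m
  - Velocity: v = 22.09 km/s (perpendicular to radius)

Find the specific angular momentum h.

Convert to SI: v = 22.09 km/s = 22090 m/s.
With v perpendicular to r, h = r · v.
h = 2.603e+07 · 22090 m²/s ≈ 5.75e+11 m²/s.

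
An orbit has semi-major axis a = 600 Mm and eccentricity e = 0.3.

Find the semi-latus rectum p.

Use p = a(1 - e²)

Convert to SI: a = 600 Mm = 6e+08 m.
p = a (1 − e²).
p = 6e+08 · (1 − (0.3)²) = 6e+08 · 0.91 ≈ 5.46e+08 m = 546 Mm.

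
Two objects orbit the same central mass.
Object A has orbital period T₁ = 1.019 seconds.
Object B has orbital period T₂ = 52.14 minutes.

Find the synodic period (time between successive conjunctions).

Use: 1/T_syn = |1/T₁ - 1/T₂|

Convert to SI: T₂ = 52.14 minutes = 3128.4 s.
T_syn = |T₁ · T₂ / (T₁ − T₂)|.
T_syn = |1.019 · 3128.4 / (1.019 − 3128.4)| s ≈ 1.019 s = 1.019 seconds.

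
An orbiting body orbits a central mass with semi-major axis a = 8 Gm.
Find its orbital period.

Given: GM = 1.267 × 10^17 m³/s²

Convert to SI: a = 8 Gm = 8e+09 m.
Kepler's third law: T = 2π √(a³ / GM).
Substituting a = 8e+09 m and GM = 1.267e+17 m³/s²:
T = 2π √((8e+09)³ / 1.267e+17) s
T ≈ 1.263e+07 s = 146.2 days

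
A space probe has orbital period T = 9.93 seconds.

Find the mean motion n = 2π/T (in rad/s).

n = 2π / T.
n = 2π / 9.93 s ≈ 0.6327 rad/s.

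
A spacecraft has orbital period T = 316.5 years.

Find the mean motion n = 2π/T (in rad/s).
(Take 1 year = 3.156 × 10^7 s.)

Convert to SI: T = 316.5 years = 9.98874e+09 s.
n = 2π / T.
n = 2π / 9.98874e+09 s ≈ 6.29e-10 rad/s.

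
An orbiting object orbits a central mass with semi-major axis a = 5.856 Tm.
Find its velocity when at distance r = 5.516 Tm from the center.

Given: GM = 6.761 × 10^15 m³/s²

Convert to SI: a = 5.856 Tm = 5.856e+12 m; r = 5.516 Tm = 5.516e+12 m.
Vis-viva: v = √(GM · (2/r − 1/a)).
2/r − 1/a = 2/5.516e+12 − 1/5.856e+12 = 1.91817e-13 m⁻¹.
v = √(6.761e+15 · 1.91817e-13) m/s ≈ 36.01 m/s = 36.01 m/s.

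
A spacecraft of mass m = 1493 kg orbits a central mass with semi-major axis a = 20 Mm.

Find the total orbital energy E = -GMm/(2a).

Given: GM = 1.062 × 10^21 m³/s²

Convert to SI: a = 20 Mm = 2e+07 m.
E = −GMm / (2a).
E = −1.062e+21 · 1493 / (2 · 2e+07) J ≈ -3.964e+16 J = -39.64 PJ.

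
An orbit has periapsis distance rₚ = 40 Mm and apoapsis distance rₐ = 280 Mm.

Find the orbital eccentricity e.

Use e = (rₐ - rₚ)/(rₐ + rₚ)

Convert to SI: rₚ = 40 Mm = 4e+07 m; rₐ = 280 Mm = 2.8e+08 m.
e = (rₐ − rₚ) / (rₐ + rₚ).
e = (2.8e+08 − 4e+07) / (2.8e+08 + 4e+07) = 2.4e+08 / 3.2e+08 ≈ 0.75.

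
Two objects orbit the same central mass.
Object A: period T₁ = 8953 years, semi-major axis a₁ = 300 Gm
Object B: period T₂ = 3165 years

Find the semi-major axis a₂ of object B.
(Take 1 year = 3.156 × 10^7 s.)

Convert to SI: T₁ = 8953 years = 2.82557e+11 s; a₁ = 300 Gm = 3e+11 m; T₂ = 3165 years = 9.98874e+10 s.
Kepler's third law: (T₁/T₂)² = (a₁/a₂)³ ⇒ a₂ = a₁ · (T₂/T₁)^(2/3).
T₂/T₁ = 9.98874e+10 / 2.82557e+11 = 0.353513.
a₂ = 3e+11 · (0.353513)^(2/3) m ≈ 1.5e+11 m = 150 Gm.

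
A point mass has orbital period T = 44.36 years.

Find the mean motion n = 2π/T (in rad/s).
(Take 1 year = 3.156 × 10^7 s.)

Convert to SI: T = 44.36 years = 1.4e+09 s.
n = 2π / T.
n = 2π / 1.4e+09 s ≈ 4.488e-09 rad/s.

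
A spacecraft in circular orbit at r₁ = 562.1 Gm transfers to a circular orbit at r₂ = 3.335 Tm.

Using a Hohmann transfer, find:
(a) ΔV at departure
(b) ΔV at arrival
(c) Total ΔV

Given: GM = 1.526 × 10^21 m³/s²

Convert to SI: r₁ = 562.1 Gm = 5.621e+11 m; r₂ = 3.335 Tm = 3.335e+12 m.
Transfer semi-major axis: a_t = (r₁ + r₂)/2 = (5.621e+11 + 3.335e+12)/2 = 1.94855e+12 m.
Circular speeds: v₁ = √(GM/r₁) = 52103.9 m/s, v₂ = √(GM/r₂) = 21390.9 m/s.
Transfer speeds (vis-viva v² = GM(2/r − 1/a_t)): v₁ᵗ = 68165.2 m/s, v₂ᵗ = 11489 m/s.
(a) ΔV₁ = |v₁ᵗ − v₁| ≈ 1.606e+04 m/s = 16.06 km/s.
(b) ΔV₂ = |v₂ − v₂ᵗ| ≈ 9902 m/s = 9.902 km/s.
(c) ΔV_total = ΔV₁ + ΔV₂ ≈ 2.596e+04 m/s = 25.96 km/s.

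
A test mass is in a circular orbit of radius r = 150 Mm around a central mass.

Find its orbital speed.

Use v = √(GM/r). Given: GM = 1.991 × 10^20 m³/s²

Convert to SI: r = 150 Mm = 1.5e+08 m.
For a circular orbit, gravity supplies the centripetal force, so v = √(GM / r).
v = √(1.991e+20 / 1.5e+08) m/s ≈ 1.152e+06 m/s = 1152 km/s.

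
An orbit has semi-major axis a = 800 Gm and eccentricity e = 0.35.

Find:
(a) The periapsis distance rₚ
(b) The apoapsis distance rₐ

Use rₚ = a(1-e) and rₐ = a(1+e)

Convert to SI: a = 800 Gm = 8e+11 m.
(a) rₚ = a(1 − e) = 8e+11 · (1 − 0.35) = 8e+11 · 0.65 ≈ 5.2e+11 m = 520 Gm.
(b) rₐ = a(1 + e) = 8e+11 · (1 + 0.35) = 8e+11 · 1.35 ≈ 1.08e+12 m = 1.08 Tm.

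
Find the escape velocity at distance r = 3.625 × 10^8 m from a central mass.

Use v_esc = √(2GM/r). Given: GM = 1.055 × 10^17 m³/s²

Escape velocity comes from setting total energy to zero: ½v² − GM/r = 0 ⇒ v_esc = √(2GM / r).
v_esc = √(2 · 1.055e+17 / 3.625e+08) m/s ≈ 2.413e+04 m/s = 24.13 km/s.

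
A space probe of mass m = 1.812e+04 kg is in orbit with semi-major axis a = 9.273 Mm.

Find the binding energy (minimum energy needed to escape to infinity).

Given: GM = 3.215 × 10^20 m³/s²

Convert to SI: a = 9.273 Mm = 9.273e+06 m.
Total orbital energy is E = −GMm/(2a); binding energy is E_bind = −E = GMm/(2a).
E_bind = 3.215e+20 · 1.812e+04 / (2 · 9.273e+06) J ≈ 3.141e+17 J = 314.1 PJ.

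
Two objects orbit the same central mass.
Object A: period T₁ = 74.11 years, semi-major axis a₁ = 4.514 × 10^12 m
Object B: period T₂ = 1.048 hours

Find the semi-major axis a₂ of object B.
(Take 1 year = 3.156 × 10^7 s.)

Convert to SI: T₁ = 74.11 years = 2.33891e+09 s; T₂ = 1.048 hours = 3772.8 s.
Kepler's third law: (T₁/T₂)² = (a₁/a₂)³ ⇒ a₂ = a₁ · (T₂/T₁)^(2/3).
T₂/T₁ = 3772.8 / 2.33891e+09 = 1.61306e-06.
a₂ = 4.514e+12 · (1.61306e-06)^(2/3) m ≈ 6.209e+08 m = 6.209 × 10^8 m.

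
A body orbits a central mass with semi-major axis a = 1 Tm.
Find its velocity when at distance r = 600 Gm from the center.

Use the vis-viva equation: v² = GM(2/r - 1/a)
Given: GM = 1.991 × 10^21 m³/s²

Convert to SI: a = 1 Tm = 1e+12 m; r = 600 Gm = 6e+11 m.
Vis-viva: v = √(GM · (2/r − 1/a)).
2/r − 1/a = 2/6e+11 − 1/1e+12 = 2.33333e-12 m⁻¹.
v = √(1.991e+21 · 2.33333e-12) m/s ≈ 6.816e+04 m/s = 68.16 km/s.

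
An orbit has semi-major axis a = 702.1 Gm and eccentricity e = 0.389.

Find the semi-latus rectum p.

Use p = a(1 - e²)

Convert to SI: a = 702.1 Gm = 7.021e+11 m.
p = a (1 − e²).
p = 7.021e+11 · (1 − (0.389)²) = 7.021e+11 · 0.848679 ≈ 5.959e+11 m = 595.9 Gm.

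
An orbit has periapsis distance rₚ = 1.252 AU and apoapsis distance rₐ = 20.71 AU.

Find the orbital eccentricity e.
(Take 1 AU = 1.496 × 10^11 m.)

Convert to SI: rₚ = 1.252 AU = 1.87299e+11 m; rₐ = 20.71 AU = 3.09822e+12 m.
e = (rₐ − rₚ) / (rₐ + rₚ).
e = (3.09822e+12 − 1.87299e+11) / (3.09822e+12 + 1.87299e+11) = 2.91092e+12 / 3.28552e+12 ≈ 0.886.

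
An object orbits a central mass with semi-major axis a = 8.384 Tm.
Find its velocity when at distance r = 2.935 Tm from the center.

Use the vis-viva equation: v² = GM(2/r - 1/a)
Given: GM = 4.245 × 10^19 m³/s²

Convert to SI: a = 8.384 Tm = 8.384e+12 m; r = 2.935 Tm = 2.935e+12 m.
Vis-viva: v = √(GM · (2/r − 1/a)).
2/r − 1/a = 2/2.935e+12 − 1/8.384e+12 = 5.62156e-13 m⁻¹.
v = √(4.245e+19 · 5.62156e-13) m/s ≈ 4885 m/s = 4.885 km/s.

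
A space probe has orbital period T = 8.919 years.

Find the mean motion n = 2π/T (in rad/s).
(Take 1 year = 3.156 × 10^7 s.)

Convert to SI: T = 8.919 years = 2.81484e+08 s.
n = 2π / T.
n = 2π / 2.81484e+08 s ≈ 2.232e-08 rad/s.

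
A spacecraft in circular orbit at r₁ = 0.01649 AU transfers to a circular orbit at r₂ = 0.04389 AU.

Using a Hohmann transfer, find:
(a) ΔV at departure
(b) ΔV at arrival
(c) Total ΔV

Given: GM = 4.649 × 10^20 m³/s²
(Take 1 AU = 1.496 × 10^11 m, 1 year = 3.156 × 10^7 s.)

Convert to SI: r₁ = 0.01649 AU = 2.4669e+09 m; r₂ = 0.04389 AU = 6.56594e+09 m.
Transfer semi-major axis: a_t = (r₁ + r₂)/2 = (2.4669e+09 + 6.56594e+09)/2 = 4.51642e+09 m.
Circular speeds: v₁ = √(GM/r₁) = 434114 m/s, v₂ = √(GM/r₂) = 266092 m/s.
Transfer speeds (vis-viva v² = GM(2/r − 1/a_t)): v₁ᵗ = 523426 m/s, v₂ᵗ = 196657 m/s.
(a) ΔV₁ = |v₁ᵗ − v₁| ≈ 8.931e+04 m/s = 18.84 AU/year.
(b) ΔV₂ = |v₂ − v₂ᵗ| ≈ 6.943e+04 m/s = 14.65 AU/year.
(c) ΔV_total = ΔV₁ + ΔV₂ ≈ 1.587e+05 m/s = 33.49 AU/year.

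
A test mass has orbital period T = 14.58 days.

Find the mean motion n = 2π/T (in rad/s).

Convert to SI: T = 14.58 days = 1.25971e+06 s.
n = 2π / T.
n = 2π / 1.25971e+06 s ≈ 4.988e-06 rad/s.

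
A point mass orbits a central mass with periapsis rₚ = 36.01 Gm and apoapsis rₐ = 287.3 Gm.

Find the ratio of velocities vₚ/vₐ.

Convert to SI: rₚ = 36.01 Gm = 3.601e+10 m; rₐ = 287.3 Gm = 2.873e+11 m.
Conservation of angular momentum gives rₚvₚ = rₐvₐ, so vₚ/vₐ = rₐ/rₚ.
vₚ/vₐ = 2.873e+11 / 3.601e+10 ≈ 7.978.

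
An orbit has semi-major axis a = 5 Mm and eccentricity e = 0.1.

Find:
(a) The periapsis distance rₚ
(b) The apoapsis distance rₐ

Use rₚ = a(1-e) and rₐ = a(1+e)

Convert to SI: a = 5 Mm = 5e+06 m.
(a) rₚ = a(1 − e) = 5e+06 · (1 − 0.1) = 5e+06 · 0.9 ≈ 4.5e+06 m = 4.5 Mm.
(b) rₐ = a(1 + e) = 5e+06 · (1 + 0.1) = 5e+06 · 1.1 ≈ 5.5e+06 m = 5.5 Mm.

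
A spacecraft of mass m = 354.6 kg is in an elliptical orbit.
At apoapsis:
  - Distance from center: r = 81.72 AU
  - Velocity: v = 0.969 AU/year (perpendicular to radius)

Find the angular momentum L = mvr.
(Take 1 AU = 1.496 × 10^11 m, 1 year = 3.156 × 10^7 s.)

Convert to SI: r = 81.72 AU = 1.22253e+13 m; v = 0.969 AU/year = 4593.23 m/s.
Since v is perpendicular to r, L = m · v · r.
L = 354.6 · 4593.23 · 1.22253e+13 kg·m²/s ≈ 1.991e+19 kg·m²/s.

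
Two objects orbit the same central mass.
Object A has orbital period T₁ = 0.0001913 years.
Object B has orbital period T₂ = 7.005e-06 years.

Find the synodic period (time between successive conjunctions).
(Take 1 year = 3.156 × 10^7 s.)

Convert to SI: T₁ = 0.0001913 years = 6037.43 s; T₂ = 7.005e-06 years = 221.078 s.
T_syn = |T₁ · T₂ / (T₁ − T₂)|.
T_syn = |6037.43 · 221.078 / (6037.43 − 221.078)| s ≈ 229.5 s = 7.271e-06 years.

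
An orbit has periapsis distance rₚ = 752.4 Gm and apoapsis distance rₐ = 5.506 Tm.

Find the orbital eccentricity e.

Convert to SI: rₚ = 752.4 Gm = 7.524e+11 m; rₐ = 5.506 Tm = 5.506e+12 m.
e = (rₐ − rₚ) / (rₐ + rₚ).
e = (5.506e+12 − 7.524e+11) / (5.506e+12 + 7.524e+11) = 4.7536e+12 / 6.2584e+12 ≈ 0.7596.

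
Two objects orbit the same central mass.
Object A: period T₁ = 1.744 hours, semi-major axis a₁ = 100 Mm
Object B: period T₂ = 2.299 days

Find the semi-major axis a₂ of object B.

Convert to SI: T₁ = 1.744 hours = 6278.4 s; a₁ = 100 Mm = 1e+08 m; T₂ = 2.299 days = 198634 s.
Kepler's third law: (T₁/T₂)² = (a₁/a₂)³ ⇒ a₂ = a₁ · (T₂/T₁)^(2/3).
T₂/T₁ = 198634 / 6278.4 = 31.6376.
a₂ = 1e+08 · (31.6376)^(2/3) m ≈ 1e+09 m = 1 Gm.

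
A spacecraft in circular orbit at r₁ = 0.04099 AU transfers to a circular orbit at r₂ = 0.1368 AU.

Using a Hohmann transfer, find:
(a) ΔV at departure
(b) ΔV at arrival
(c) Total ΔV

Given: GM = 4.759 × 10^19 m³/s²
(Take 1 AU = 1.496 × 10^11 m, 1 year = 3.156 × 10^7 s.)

Convert to SI: r₁ = 0.04099 AU = 6.1321e+09 m; r₂ = 0.1368 AU = 2.04653e+10 m.
Transfer semi-major axis: a_t = (r₁ + r₂)/2 = (6.1321e+09 + 2.04653e+10)/2 = 1.32987e+10 m.
Circular speeds: v₁ = √(GM/r₁) = 88095.4 m/s, v₂ = √(GM/r₂) = 48222.4 m/s.
Transfer speeds (vis-viva v² = GM(2/r − 1/a_t)): v₁ᵗ = 109284 m/s, v₂ᵗ = 32745.3 m/s.
(a) ΔV₁ = |v₁ᵗ − v₁| ≈ 2.119e+04 m/s = 4.47 AU/year.
(b) ΔV₂ = |v₂ − v₂ᵗ| ≈ 1.548e+04 m/s = 3.265 AU/year.
(c) ΔV_total = ΔV₁ + ΔV₂ ≈ 3.667e+04 m/s = 7.735 AU/year.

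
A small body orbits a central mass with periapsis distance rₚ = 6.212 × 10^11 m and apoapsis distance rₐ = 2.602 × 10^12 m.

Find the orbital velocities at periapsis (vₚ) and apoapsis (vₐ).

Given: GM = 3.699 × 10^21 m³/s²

Use the vis-viva equation v² = GM(2/r − 1/a) with a = (rₚ + rₐ)/2 = (6.212e+11 + 2.602e+12)/2 = 1.6116e+12 m.
vₚ = √(GM · (2/rₚ − 1/a)) = √(3.699e+21 · (2/6.212e+11 − 1/1.6116e+12)) m/s ≈ 9.805e+04 m/s = 98.05 km/s.
vₐ = √(GM · (2/rₐ − 1/a)) = √(3.699e+21 · (2/2.602e+12 − 1/1.6116e+12)) m/s ≈ 2.341e+04 m/s = 23.41 km/s.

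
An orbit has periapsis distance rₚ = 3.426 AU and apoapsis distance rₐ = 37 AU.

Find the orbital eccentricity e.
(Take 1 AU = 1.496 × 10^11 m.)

Convert to SI: rₚ = 3.426 AU = 5.1253e+11 m; rₐ = 37 AU = 5.5352e+12 m.
e = (rₐ − rₚ) / (rₐ + rₚ).
e = (5.5352e+12 − 5.1253e+11) / (5.5352e+12 + 5.1253e+11) = 5.02267e+12 / 6.04773e+12 ≈ 0.8305.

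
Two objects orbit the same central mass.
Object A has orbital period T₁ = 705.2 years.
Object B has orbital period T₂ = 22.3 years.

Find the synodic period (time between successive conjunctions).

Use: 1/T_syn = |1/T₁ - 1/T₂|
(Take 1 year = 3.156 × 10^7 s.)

Convert to SI: T₁ = 705.2 years = 2.22561e+10 s; T₂ = 22.3 years = 7.03788e+08 s.
T_syn = |T₁ · T₂ / (T₁ − T₂)|.
T_syn = |2.22561e+10 · 7.03788e+08 / (2.22561e+10 − 7.03788e+08)| s ≈ 7.268e+08 s = 23.03 years.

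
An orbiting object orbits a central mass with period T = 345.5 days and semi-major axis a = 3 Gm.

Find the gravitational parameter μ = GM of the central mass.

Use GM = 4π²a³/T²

Convert to SI: T = 345.5 days = 2.98512e+07 s; a = 3 Gm = 3e+09 m.
GM = 4π² · a³ / T².
GM = 4π² · (3e+09)³ / (2.98512e+07)² m³/s² ≈ 1.196e+15 m³/s² = 1.196 × 10^15 m³/s².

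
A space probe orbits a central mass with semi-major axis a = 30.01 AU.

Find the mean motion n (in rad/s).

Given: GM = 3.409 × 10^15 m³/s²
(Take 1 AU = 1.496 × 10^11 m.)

Convert to SI: a = 30.01 AU = 4.4895e+12 m.
n = √(GM / a³).
n = √(3.409e+15 / (4.4895e+12)³) rad/s ≈ 6.138e-12 rad/s.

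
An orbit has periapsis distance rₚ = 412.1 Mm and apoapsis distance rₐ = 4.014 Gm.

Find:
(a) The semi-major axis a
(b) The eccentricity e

Convert to SI: rₚ = 412.1 Mm = 4.121e+08 m; rₐ = 4.014 Gm = 4.014e+09 m.
(a) a = (rₚ + rₐ) / 2 = (4.121e+08 + 4.014e+09) / 2 ≈ 2.213e+09 m = 2.213 Gm.
(b) e = (rₐ − rₚ) / (rₐ + rₚ) = (4.014e+09 − 4.121e+08) / (4.014e+09 + 4.121e+08) ≈ 0.8138.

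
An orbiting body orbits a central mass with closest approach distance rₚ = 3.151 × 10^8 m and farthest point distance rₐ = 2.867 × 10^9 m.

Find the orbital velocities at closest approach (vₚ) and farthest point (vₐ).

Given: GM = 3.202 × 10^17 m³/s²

Use the vis-viva equation v² = GM(2/r − 1/a) with a = (rₚ + rₐ)/2 = (3.151e+08 + 2.867e+09)/2 = 1.59105e+09 m.
vₚ = √(GM · (2/rₚ − 1/a)) = √(3.202e+17 · (2/3.151e+08 − 1/1.59105e+09)) m/s ≈ 4.279e+04 m/s = 42.79 km/s.
vₐ = √(GM · (2/rₐ − 1/a)) = √(3.202e+17 · (2/2.867e+09 − 1/1.59105e+09)) m/s ≈ 4703 m/s = 4.703 km/s.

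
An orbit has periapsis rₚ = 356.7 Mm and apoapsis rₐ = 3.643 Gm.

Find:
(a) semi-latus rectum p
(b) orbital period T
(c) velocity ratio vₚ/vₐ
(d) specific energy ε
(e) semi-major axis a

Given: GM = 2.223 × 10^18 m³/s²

Convert to SI: rₚ = 356.7 Mm = 3.567e+08 m; rₐ = 3.643 Gm = 3.643e+09 m.
(a) From a = (rₚ + rₐ)/2 = 1.99985e+09 m and e = (rₐ − rₚ)/(rₐ + rₚ) = 0.821637, p = a(1 − e²) = 1.99985e+09 · (1 − (0.821637)²) ≈ 6.498e+08 m
(b) With a = (rₚ + rₐ)/2 = 1.99985e+09 m, T = 2π √(a³/GM) = 2π √((1.99985e+09)³/2.223e+18) s ≈ 3.769e+05 s
(c) Conservation of angular momentum (rₚvₚ = rₐvₐ) gives vₚ/vₐ = rₐ/rₚ = 3.643e+09/3.567e+08 ≈ 10.21
(d) With a = (rₚ + rₐ)/2 = 1.99985e+09 m, ε = −GM/(2a) = −2.223e+18/(2 · 1.99985e+09) J/kg ≈ -5.558e+08 J/kg
(e) a = (rₚ + rₐ)/2 = (3.567e+08 + 3.643e+09)/2 ≈ 2e+09 m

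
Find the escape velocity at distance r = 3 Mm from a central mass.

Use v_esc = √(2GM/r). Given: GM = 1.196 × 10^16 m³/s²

Convert to SI: r = 3 Mm = 3e+06 m.
Escape velocity comes from setting total energy to zero: ½v² − GM/r = 0 ⇒ v_esc = √(2GM / r).
v_esc = √(2 · 1.196e+16 / 3e+06) m/s ≈ 8.929e+04 m/s = 89.29 km/s.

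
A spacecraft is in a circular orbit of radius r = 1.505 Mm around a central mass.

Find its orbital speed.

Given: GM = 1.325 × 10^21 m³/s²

Convert to SI: r = 1.505 Mm = 1.505e+06 m.
For a circular orbit, gravity supplies the centripetal force, so v = √(GM / r).
v = √(1.325e+21 / 1.505e+06) m/s ≈ 2.967e+07 m/s = 2.967e+04 km/s.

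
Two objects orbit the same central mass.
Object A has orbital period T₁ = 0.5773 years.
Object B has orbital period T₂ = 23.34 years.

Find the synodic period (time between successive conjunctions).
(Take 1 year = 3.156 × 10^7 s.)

Convert to SI: T₁ = 0.5773 years = 1.82196e+07 s; T₂ = 23.34 years = 7.3661e+08 s.
T_syn = |T₁ · T₂ / (T₁ − T₂)|.
T_syn = |1.82196e+07 · 7.3661e+08 / (1.82196e+07 − 7.3661e+08)| s ≈ 1.868e+07 s = 0.5919 years.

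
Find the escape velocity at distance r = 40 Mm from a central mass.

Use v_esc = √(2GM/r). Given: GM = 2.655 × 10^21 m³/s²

Convert to SI: r = 40 Mm = 4e+07 m.
Escape velocity comes from setting total energy to zero: ½v² − GM/r = 0 ⇒ v_esc = √(2GM / r).
v_esc = √(2 · 2.655e+21 / 4e+07) m/s ≈ 1.152e+07 m/s = 1.152e+04 km/s.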